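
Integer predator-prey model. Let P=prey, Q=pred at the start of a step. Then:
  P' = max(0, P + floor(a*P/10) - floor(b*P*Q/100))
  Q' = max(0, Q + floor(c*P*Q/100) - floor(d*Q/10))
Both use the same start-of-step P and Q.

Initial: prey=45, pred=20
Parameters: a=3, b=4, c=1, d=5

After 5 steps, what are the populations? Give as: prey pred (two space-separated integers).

Answer: 10 2

Derivation:
Step 1: prey: 45+13-36=22; pred: 20+9-10=19
Step 2: prey: 22+6-16=12; pred: 19+4-9=14
Step 3: prey: 12+3-6=9; pred: 14+1-7=8
Step 4: prey: 9+2-2=9; pred: 8+0-4=4
Step 5: prey: 9+2-1=10; pred: 4+0-2=2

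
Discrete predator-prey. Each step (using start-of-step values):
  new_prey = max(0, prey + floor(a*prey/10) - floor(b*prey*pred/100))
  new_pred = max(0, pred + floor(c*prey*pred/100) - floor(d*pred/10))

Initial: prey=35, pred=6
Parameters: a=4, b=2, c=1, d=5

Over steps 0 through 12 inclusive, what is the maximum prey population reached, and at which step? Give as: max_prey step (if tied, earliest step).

Answer: 169 7

Derivation:
Step 1: prey: 35+14-4=45; pred: 6+2-3=5
Step 2: prey: 45+18-4=59; pred: 5+2-2=5
Step 3: prey: 59+23-5=77; pred: 5+2-2=5
Step 4: prey: 77+30-7=100; pred: 5+3-2=6
Step 5: prey: 100+40-12=128; pred: 6+6-3=9
Step 6: prey: 128+51-23=156; pred: 9+11-4=16
Step 7: prey: 156+62-49=169; pred: 16+24-8=32
Step 8: prey: 169+67-108=128; pred: 32+54-16=70
Step 9: prey: 128+51-179=0; pred: 70+89-35=124
Step 10: prey: 0+0-0=0; pred: 124+0-62=62
Step 11: prey: 0+0-0=0; pred: 62+0-31=31
Step 12: prey: 0+0-0=0; pred: 31+0-15=16
Max prey = 169 at step 7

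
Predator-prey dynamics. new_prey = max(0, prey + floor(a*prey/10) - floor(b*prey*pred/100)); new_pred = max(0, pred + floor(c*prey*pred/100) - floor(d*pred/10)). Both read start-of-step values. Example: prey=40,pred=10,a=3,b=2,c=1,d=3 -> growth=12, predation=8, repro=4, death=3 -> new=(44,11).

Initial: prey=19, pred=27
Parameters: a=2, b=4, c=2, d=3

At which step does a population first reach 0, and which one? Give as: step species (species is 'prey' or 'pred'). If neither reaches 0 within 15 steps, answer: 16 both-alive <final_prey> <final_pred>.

Answer: 2 prey

Derivation:
Step 1: prey: 19+3-20=2; pred: 27+10-8=29
Step 2: prey: 2+0-2=0; pred: 29+1-8=22
First extinction: prey at step 2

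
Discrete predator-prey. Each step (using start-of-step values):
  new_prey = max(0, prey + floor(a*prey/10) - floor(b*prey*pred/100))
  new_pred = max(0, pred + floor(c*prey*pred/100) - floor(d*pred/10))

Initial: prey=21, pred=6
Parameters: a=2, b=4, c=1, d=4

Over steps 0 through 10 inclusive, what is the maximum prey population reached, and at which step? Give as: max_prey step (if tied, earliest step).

Answer: 46 10

Derivation:
Step 1: prey: 21+4-5=20; pred: 6+1-2=5
Step 2: prey: 20+4-4=20; pred: 5+1-2=4
Step 3: prey: 20+4-3=21; pred: 4+0-1=3
Step 4: prey: 21+4-2=23; pred: 3+0-1=2
Step 5: prey: 23+4-1=26; pred: 2+0-0=2
Step 6: prey: 26+5-2=29; pred: 2+0-0=2
Step 7: prey: 29+5-2=32; pred: 2+0-0=2
Step 8: prey: 32+6-2=36; pred: 2+0-0=2
Step 9: prey: 36+7-2=41; pred: 2+0-0=2
Step 10: prey: 41+8-3=46; pred: 2+0-0=2
Max prey = 46 at step 10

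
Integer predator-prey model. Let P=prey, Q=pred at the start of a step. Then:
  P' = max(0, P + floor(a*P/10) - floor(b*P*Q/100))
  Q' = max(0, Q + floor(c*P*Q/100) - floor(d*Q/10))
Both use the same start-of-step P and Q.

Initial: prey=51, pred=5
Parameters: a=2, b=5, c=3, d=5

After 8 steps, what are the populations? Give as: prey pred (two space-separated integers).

Step 1: prey: 51+10-12=49; pred: 5+7-2=10
Step 2: prey: 49+9-24=34; pred: 10+14-5=19
Step 3: prey: 34+6-32=8; pred: 19+19-9=29
Step 4: prey: 8+1-11=0; pred: 29+6-14=21
Step 5: prey: 0+0-0=0; pred: 21+0-10=11
Step 6: prey: 0+0-0=0; pred: 11+0-5=6
Step 7: prey: 0+0-0=0; pred: 6+0-3=3
Step 8: prey: 0+0-0=0; pred: 3+0-1=2

Answer: 0 2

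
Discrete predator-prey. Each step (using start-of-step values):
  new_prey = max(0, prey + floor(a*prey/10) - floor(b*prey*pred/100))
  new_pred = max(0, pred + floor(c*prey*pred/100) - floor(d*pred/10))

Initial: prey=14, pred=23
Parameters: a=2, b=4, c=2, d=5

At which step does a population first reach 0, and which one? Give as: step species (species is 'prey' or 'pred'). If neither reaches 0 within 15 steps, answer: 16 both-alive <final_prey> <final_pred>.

Answer: 16 both-alive 2 1

Derivation:
Step 1: prey: 14+2-12=4; pred: 23+6-11=18
Step 2: prey: 4+0-2=2; pred: 18+1-9=10
Step 3: prey: 2+0-0=2; pred: 10+0-5=5
Step 4: prey: 2+0-0=2; pred: 5+0-2=3
Step 5: prey: 2+0-0=2; pred: 3+0-1=2
Step 6: prey: 2+0-0=2; pred: 2+0-1=1
Step 7: prey: 2+0-0=2; pred: 1+0-0=1
Steps 8-15: state stable at prey=2, pred=1 (no change)
No extinction within 15 steps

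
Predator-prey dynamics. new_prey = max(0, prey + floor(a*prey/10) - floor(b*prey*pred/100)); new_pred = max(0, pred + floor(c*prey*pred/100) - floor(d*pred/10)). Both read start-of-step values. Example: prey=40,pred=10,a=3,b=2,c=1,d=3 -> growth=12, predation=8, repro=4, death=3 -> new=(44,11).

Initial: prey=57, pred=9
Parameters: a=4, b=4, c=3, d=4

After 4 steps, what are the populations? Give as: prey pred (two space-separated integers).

Step 1: prey: 57+22-20=59; pred: 9+15-3=21
Step 2: prey: 59+23-49=33; pred: 21+37-8=50
Step 3: prey: 33+13-66=0; pred: 50+49-20=79
Step 4: prey: 0+0-0=0; pred: 79+0-31=48

Answer: 0 48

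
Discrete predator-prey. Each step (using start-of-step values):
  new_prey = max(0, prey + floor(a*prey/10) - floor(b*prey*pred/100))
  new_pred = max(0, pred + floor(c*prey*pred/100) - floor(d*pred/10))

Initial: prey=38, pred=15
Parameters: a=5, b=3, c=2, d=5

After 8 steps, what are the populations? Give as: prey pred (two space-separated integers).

Step 1: prey: 38+19-17=40; pred: 15+11-7=19
Step 2: prey: 40+20-22=38; pred: 19+15-9=25
Step 3: prey: 38+19-28=29; pred: 25+19-12=32
Step 4: prey: 29+14-27=16; pred: 32+18-16=34
Step 5: prey: 16+8-16=8; pred: 34+10-17=27
Step 6: prey: 8+4-6=6; pred: 27+4-13=18
Step 7: prey: 6+3-3=6; pred: 18+2-9=11
Step 8: prey: 6+3-1=8; pred: 11+1-5=7

Answer: 8 7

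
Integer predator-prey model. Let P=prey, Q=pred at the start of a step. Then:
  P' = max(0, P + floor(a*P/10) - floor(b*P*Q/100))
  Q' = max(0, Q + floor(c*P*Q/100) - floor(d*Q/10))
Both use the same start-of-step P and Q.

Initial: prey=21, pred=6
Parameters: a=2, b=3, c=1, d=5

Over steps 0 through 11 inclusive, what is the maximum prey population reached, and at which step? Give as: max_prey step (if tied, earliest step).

Step 1: prey: 21+4-3=22; pred: 6+1-3=4
Step 2: prey: 22+4-2=24; pred: 4+0-2=2
Step 3: prey: 24+4-1=27; pred: 2+0-1=1
Step 4: prey: 27+5-0=32; pred: 1+0-0=1
Step 5: prey: 32+6-0=38; pred: 1+0-0=1
Step 6: prey: 38+7-1=44; pred: 1+0-0=1
Step 7: prey: 44+8-1=51; pred: 1+0-0=1
Step 8: prey: 51+10-1=60; pred: 1+0-0=1
Step 9: prey: 60+12-1=71; pred: 1+0-0=1
Step 10: prey: 71+14-2=83; pred: 1+0-0=1
Step 11: prey: 83+16-2=97; pred: 1+0-0=1
Max prey = 97 at step 11

Answer: 97 11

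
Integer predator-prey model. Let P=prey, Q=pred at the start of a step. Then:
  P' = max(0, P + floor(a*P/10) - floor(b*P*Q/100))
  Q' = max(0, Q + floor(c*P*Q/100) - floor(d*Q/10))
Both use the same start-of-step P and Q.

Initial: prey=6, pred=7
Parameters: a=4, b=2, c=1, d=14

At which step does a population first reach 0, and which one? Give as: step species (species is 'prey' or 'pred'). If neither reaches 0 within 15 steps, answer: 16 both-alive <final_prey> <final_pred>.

Step 1: prey: 6+2-0=8; pred: 7+0-9=0
First extinction: pred at step 1

Answer: 1 pred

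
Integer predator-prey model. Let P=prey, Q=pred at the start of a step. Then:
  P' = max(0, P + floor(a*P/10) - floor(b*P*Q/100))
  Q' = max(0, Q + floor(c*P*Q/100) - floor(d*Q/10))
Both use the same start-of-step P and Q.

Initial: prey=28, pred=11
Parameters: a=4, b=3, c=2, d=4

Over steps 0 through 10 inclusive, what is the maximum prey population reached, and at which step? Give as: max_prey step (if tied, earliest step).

Answer: 31 2

Derivation:
Step 1: prey: 28+11-9=30; pred: 11+6-4=13
Step 2: prey: 30+12-11=31; pred: 13+7-5=15
Step 3: prey: 31+12-13=30; pred: 15+9-6=18
Step 4: prey: 30+12-16=26; pred: 18+10-7=21
Step 5: prey: 26+10-16=20; pred: 21+10-8=23
Step 6: prey: 20+8-13=15; pred: 23+9-9=23
Step 7: prey: 15+6-10=11; pred: 23+6-9=20
Step 8: prey: 11+4-6=9; pred: 20+4-8=16
Step 9: prey: 9+3-4=8; pred: 16+2-6=12
Step 10: prey: 8+3-2=9; pred: 12+1-4=9
Max prey = 31 at step 2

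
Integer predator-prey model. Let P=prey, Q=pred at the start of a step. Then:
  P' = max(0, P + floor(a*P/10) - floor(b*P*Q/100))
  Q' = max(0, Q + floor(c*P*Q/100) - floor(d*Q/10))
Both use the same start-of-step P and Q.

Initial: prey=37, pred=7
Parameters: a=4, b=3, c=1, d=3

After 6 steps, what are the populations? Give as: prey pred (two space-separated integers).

Answer: 57 25

Derivation:
Step 1: prey: 37+14-7=44; pred: 7+2-2=7
Step 2: prey: 44+17-9=52; pred: 7+3-2=8
Step 3: prey: 52+20-12=60; pred: 8+4-2=10
Step 4: prey: 60+24-18=66; pred: 10+6-3=13
Step 5: prey: 66+26-25=67; pred: 13+8-3=18
Step 6: prey: 67+26-36=57; pred: 18+12-5=25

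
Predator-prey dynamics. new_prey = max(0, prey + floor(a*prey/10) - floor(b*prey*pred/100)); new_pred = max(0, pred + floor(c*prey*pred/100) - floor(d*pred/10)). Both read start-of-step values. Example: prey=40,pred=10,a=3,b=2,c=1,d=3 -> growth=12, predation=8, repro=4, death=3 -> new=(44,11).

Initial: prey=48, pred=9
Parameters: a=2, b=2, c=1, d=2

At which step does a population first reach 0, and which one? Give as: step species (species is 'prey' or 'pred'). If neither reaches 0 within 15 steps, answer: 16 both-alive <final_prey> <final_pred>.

Answer: 16 both-alive 3 8

Derivation:
Step 1: prey: 48+9-8=49; pred: 9+4-1=12
Step 2: prey: 49+9-11=47; pred: 12+5-2=15
Step 3: prey: 47+9-14=42; pred: 15+7-3=19
Step 4: prey: 42+8-15=35; pred: 19+7-3=23
Step 5: prey: 35+7-16=26; pred: 23+8-4=27
Step 6: prey: 26+5-14=17; pred: 27+7-5=29
Step 7: prey: 17+3-9=11; pred: 29+4-5=28
Step 8: prey: 11+2-6=7; pred: 28+3-5=26
Step 9: prey: 7+1-3=5; pred: 26+1-5=22
Step 10: prey: 5+1-2=4; pred: 22+1-4=19
Step 11: prey: 4+0-1=3; pred: 19+0-3=16
Step 12: prey: 3+0-0=3; pred: 16+0-3=13
Step 13: prey: 3+0-0=3; pred: 13+0-2=11
Step 14: prey: 3+0-0=3; pred: 11+0-2=9
Step 15: prey: 3+0-0=3; pred: 9+0-1=8
No extinction within 15 steps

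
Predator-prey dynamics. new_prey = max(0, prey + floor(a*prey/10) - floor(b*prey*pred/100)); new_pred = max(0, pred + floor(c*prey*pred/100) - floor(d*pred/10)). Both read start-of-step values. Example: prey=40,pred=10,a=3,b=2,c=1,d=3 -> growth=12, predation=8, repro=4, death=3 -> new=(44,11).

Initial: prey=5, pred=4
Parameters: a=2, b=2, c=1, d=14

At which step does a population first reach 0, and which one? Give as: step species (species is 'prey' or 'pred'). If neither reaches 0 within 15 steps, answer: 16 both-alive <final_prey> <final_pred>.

Step 1: prey: 5+1-0=6; pred: 4+0-5=0
First extinction: pred at step 1

Answer: 1 pred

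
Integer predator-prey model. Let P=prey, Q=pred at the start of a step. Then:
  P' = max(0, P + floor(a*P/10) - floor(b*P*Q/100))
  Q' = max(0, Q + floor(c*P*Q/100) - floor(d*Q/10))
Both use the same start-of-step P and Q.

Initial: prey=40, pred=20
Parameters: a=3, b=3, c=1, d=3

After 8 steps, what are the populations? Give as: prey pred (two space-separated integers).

Step 1: prey: 40+12-24=28; pred: 20+8-6=22
Step 2: prey: 28+8-18=18; pred: 22+6-6=22
Step 3: prey: 18+5-11=12; pred: 22+3-6=19
Step 4: prey: 12+3-6=9; pred: 19+2-5=16
Step 5: prey: 9+2-4=7; pred: 16+1-4=13
Step 6: prey: 7+2-2=7; pred: 13+0-3=10
Step 7: prey: 7+2-2=7; pred: 10+0-3=7
Step 8: prey: 7+2-1=8; pred: 7+0-2=5

Answer: 8 5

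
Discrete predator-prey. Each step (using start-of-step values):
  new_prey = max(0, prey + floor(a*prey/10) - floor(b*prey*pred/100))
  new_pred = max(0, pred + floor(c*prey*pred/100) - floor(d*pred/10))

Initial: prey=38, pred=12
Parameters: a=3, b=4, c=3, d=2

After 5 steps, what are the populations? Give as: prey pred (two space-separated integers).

Answer: 0 30

Derivation:
Step 1: prey: 38+11-18=31; pred: 12+13-2=23
Step 2: prey: 31+9-28=12; pred: 23+21-4=40
Step 3: prey: 12+3-19=0; pred: 40+14-8=46
Step 4: prey: 0+0-0=0; pred: 46+0-9=37
Step 5: prey: 0+0-0=0; pred: 37+0-7=30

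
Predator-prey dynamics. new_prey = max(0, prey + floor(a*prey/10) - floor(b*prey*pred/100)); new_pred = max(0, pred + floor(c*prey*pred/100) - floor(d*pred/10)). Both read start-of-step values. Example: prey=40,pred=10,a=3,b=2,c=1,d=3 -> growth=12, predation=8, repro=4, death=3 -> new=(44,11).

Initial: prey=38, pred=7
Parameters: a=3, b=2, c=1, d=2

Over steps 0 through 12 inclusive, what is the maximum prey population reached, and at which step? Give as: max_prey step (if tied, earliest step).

Step 1: prey: 38+11-5=44; pred: 7+2-1=8
Step 2: prey: 44+13-7=50; pred: 8+3-1=10
Step 3: prey: 50+15-10=55; pred: 10+5-2=13
Step 4: prey: 55+16-14=57; pred: 13+7-2=18
Step 5: prey: 57+17-20=54; pred: 18+10-3=25
Step 6: prey: 54+16-27=43; pred: 25+13-5=33
Step 7: prey: 43+12-28=27; pred: 33+14-6=41
Step 8: prey: 27+8-22=13; pred: 41+11-8=44
Step 9: prey: 13+3-11=5; pred: 44+5-8=41
Step 10: prey: 5+1-4=2; pred: 41+2-8=35
Step 11: prey: 2+0-1=1; pred: 35+0-7=28
Step 12: prey: 1+0-0=1; pred: 28+0-5=23
Max prey = 57 at step 4

Answer: 57 4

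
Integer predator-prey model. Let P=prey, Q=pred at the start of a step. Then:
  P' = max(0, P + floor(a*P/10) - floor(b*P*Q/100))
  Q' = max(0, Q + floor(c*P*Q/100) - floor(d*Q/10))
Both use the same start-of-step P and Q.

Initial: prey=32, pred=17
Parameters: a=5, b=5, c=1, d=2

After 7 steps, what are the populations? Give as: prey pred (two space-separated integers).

Step 1: prey: 32+16-27=21; pred: 17+5-3=19
Step 2: prey: 21+10-19=12; pred: 19+3-3=19
Step 3: prey: 12+6-11=7; pred: 19+2-3=18
Step 4: prey: 7+3-6=4; pred: 18+1-3=16
Step 5: prey: 4+2-3=3; pred: 16+0-3=13
Step 6: prey: 3+1-1=3; pred: 13+0-2=11
Step 7: prey: 3+1-1=3; pred: 11+0-2=9

Answer: 3 9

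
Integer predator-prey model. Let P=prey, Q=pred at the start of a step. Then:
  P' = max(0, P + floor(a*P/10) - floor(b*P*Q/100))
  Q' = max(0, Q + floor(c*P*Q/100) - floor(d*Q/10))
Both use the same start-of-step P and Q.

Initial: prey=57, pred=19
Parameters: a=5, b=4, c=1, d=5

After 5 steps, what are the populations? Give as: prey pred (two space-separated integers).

Answer: 25 7

Derivation:
Step 1: prey: 57+28-43=42; pred: 19+10-9=20
Step 2: prey: 42+21-33=30; pred: 20+8-10=18
Step 3: prey: 30+15-21=24; pred: 18+5-9=14
Step 4: prey: 24+12-13=23; pred: 14+3-7=10
Step 5: prey: 23+11-9=25; pred: 10+2-5=7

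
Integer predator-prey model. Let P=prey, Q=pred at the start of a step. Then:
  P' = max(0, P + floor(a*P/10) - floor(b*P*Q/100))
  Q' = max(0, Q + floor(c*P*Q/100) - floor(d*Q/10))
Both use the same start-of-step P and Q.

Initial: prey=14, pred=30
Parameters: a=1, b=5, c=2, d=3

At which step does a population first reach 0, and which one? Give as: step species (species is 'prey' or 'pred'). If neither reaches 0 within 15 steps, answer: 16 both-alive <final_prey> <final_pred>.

Step 1: prey: 14+1-21=0; pred: 30+8-9=29
First extinction: prey at step 1

Answer: 1 prey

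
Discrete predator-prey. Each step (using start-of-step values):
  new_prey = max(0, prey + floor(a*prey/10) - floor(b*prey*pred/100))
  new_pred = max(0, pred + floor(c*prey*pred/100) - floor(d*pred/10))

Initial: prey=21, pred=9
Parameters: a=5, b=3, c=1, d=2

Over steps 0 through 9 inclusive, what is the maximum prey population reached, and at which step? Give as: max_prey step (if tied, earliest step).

Step 1: prey: 21+10-5=26; pred: 9+1-1=9
Step 2: prey: 26+13-7=32; pred: 9+2-1=10
Step 3: prey: 32+16-9=39; pred: 10+3-2=11
Step 4: prey: 39+19-12=46; pred: 11+4-2=13
Step 5: prey: 46+23-17=52; pred: 13+5-2=16
Step 6: prey: 52+26-24=54; pred: 16+8-3=21
Step 7: prey: 54+27-34=47; pred: 21+11-4=28
Step 8: prey: 47+23-39=31; pred: 28+13-5=36
Step 9: prey: 31+15-33=13; pred: 36+11-7=40
Max prey = 54 at step 6

Answer: 54 6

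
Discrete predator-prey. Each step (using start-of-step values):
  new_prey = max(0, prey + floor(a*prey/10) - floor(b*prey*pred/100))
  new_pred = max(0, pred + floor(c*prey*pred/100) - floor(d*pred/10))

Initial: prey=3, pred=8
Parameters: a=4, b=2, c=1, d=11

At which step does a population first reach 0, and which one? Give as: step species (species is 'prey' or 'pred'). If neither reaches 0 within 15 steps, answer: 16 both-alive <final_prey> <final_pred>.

Step 1: prey: 3+1-0=4; pred: 8+0-8=0
First extinction: pred at step 1

Answer: 1 pred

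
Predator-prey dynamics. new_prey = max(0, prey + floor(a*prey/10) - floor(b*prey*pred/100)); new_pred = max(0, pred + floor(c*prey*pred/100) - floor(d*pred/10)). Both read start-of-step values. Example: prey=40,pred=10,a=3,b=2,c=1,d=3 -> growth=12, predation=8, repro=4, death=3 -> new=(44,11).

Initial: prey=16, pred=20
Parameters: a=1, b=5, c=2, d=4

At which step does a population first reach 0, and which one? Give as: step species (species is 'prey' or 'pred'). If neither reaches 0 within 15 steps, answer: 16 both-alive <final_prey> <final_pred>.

Answer: 16 both-alive 1 2

Derivation:
Step 1: prey: 16+1-16=1; pred: 20+6-8=18
Step 2: prey: 1+0-0=1; pred: 18+0-7=11
Step 3: prey: 1+0-0=1; pred: 11+0-4=7
Step 4: prey: 1+0-0=1; pred: 7+0-2=5
Step 5: prey: 1+0-0=1; pred: 5+0-2=3
Step 6: prey: 1+0-0=1; pred: 3+0-1=2
Step 7: prey: 1+0-0=1; pred: 2+0-0=2
Steps 8-15: state stable at prey=1, pred=2 (no change)
No extinction within 15 steps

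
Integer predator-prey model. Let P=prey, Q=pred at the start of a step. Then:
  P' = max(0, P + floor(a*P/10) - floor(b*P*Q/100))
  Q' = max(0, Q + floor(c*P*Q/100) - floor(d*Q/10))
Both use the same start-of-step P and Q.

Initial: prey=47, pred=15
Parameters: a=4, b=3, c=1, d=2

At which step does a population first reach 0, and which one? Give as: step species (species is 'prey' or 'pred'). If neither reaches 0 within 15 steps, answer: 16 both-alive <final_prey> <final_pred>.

Step 1: prey: 47+18-21=44; pred: 15+7-3=19
Step 2: prey: 44+17-25=36; pred: 19+8-3=24
Step 3: prey: 36+14-25=25; pred: 24+8-4=28
Step 4: prey: 25+10-21=14; pred: 28+7-5=30
Step 5: prey: 14+5-12=7; pred: 30+4-6=28
Step 6: prey: 7+2-5=4; pred: 28+1-5=24
Step 7: prey: 4+1-2=3; pred: 24+0-4=20
Step 8: prey: 3+1-1=3; pred: 20+0-4=16
Step 9: prey: 3+1-1=3; pred: 16+0-3=13
Step 10: prey: 3+1-1=3; pred: 13+0-2=11
Step 11: prey: 3+1-0=4; pred: 11+0-2=9
Step 12: prey: 4+1-1=4; pred: 9+0-1=8
Step 13: prey: 4+1-0=5; pred: 8+0-1=7
Step 14: prey: 5+2-1=6; pred: 7+0-1=6
Step 15: prey: 6+2-1=7; pred: 6+0-1=5
No extinction within 15 steps

Answer: 16 both-alive 7 5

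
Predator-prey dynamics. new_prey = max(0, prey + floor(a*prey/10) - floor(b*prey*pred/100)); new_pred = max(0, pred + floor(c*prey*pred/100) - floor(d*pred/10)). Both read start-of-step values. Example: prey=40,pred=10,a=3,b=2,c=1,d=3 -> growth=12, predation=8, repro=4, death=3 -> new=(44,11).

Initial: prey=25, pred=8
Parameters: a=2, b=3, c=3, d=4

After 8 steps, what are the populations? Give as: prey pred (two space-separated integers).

Answer: 3 8

Derivation:
Step 1: prey: 25+5-6=24; pred: 8+6-3=11
Step 2: prey: 24+4-7=21; pred: 11+7-4=14
Step 3: prey: 21+4-8=17; pred: 14+8-5=17
Step 4: prey: 17+3-8=12; pred: 17+8-6=19
Step 5: prey: 12+2-6=8; pred: 19+6-7=18
Step 6: prey: 8+1-4=5; pred: 18+4-7=15
Step 7: prey: 5+1-2=4; pred: 15+2-6=11
Step 8: prey: 4+0-1=3; pred: 11+1-4=8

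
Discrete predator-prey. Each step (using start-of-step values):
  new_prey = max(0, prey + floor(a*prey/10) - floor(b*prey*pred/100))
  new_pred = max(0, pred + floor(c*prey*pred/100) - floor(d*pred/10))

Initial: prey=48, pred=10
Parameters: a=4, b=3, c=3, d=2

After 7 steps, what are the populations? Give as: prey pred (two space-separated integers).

Step 1: prey: 48+19-14=53; pred: 10+14-2=22
Step 2: prey: 53+21-34=40; pred: 22+34-4=52
Step 3: prey: 40+16-62=0; pred: 52+62-10=104
Step 4: prey: 0+0-0=0; pred: 104+0-20=84
Step 5: prey: 0+0-0=0; pred: 84+0-16=68
Step 6: prey: 0+0-0=0; pred: 68+0-13=55
Step 7: prey: 0+0-0=0; pred: 55+0-11=44

Answer: 0 44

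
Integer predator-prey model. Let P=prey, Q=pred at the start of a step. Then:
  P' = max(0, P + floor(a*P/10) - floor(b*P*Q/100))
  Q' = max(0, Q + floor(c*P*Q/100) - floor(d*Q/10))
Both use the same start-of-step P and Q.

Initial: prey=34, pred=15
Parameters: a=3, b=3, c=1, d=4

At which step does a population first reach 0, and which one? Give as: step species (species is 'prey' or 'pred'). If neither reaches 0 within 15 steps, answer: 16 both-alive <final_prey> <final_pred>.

Answer: 16 both-alive 85 11

Derivation:
Step 1: prey: 34+10-15=29; pred: 15+5-6=14
Step 2: prey: 29+8-12=25; pred: 14+4-5=13
Step 3: prey: 25+7-9=23; pred: 13+3-5=11
Step 4: prey: 23+6-7=22; pred: 11+2-4=9
Step 5: prey: 22+6-5=23; pred: 9+1-3=7
Step 6: prey: 23+6-4=25; pred: 7+1-2=6
Step 7: prey: 25+7-4=28; pred: 6+1-2=5
Step 8: prey: 28+8-4=32; pred: 5+1-2=4
Step 9: prey: 32+9-3=38; pred: 4+1-1=4
Step 10: prey: 38+11-4=45; pred: 4+1-1=4
Step 11: prey: 45+13-5=53; pred: 4+1-1=4
Step 12: prey: 53+15-6=62; pred: 4+2-1=5
Step 13: prey: 62+18-9=71; pred: 5+3-2=6
Step 14: prey: 71+21-12=80; pred: 6+4-2=8
Step 15: prey: 80+24-19=85; pred: 8+6-3=11
No extinction within 15 steps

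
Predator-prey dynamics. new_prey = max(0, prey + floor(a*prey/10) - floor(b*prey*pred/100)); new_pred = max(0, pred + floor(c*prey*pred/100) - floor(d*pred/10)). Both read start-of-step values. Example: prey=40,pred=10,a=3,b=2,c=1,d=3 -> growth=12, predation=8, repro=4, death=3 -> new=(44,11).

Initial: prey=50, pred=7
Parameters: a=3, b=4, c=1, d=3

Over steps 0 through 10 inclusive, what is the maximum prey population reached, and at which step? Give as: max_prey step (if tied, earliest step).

Step 1: prey: 50+15-14=51; pred: 7+3-2=8
Step 2: prey: 51+15-16=50; pred: 8+4-2=10
Step 3: prey: 50+15-20=45; pred: 10+5-3=12
Step 4: prey: 45+13-21=37; pred: 12+5-3=14
Step 5: prey: 37+11-20=28; pred: 14+5-4=15
Step 6: prey: 28+8-16=20; pred: 15+4-4=15
Step 7: prey: 20+6-12=14; pred: 15+3-4=14
Step 8: prey: 14+4-7=11; pred: 14+1-4=11
Step 9: prey: 11+3-4=10; pred: 11+1-3=9
Step 10: prey: 10+3-3=10; pred: 9+0-2=7
Max prey = 51 at step 1

Answer: 51 1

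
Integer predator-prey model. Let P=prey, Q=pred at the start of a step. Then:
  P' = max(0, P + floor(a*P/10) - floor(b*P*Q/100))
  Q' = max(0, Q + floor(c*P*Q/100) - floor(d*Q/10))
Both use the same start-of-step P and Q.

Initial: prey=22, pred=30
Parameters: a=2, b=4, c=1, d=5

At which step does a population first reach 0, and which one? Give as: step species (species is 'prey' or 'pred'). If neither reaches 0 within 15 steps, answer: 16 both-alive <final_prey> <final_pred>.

Step 1: prey: 22+4-26=0; pred: 30+6-15=21
First extinction: prey at step 1

Answer: 1 prey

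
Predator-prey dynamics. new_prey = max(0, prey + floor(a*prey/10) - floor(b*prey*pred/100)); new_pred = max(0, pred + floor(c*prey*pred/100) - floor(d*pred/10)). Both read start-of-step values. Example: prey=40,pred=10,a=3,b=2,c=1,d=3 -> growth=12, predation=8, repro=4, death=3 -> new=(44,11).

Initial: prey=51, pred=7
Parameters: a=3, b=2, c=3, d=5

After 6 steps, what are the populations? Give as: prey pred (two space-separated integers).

Answer: 0 31

Derivation:
Step 1: prey: 51+15-7=59; pred: 7+10-3=14
Step 2: prey: 59+17-16=60; pred: 14+24-7=31
Step 3: prey: 60+18-37=41; pred: 31+55-15=71
Step 4: prey: 41+12-58=0; pred: 71+87-35=123
Step 5: prey: 0+0-0=0; pred: 123+0-61=62
Step 6: prey: 0+0-0=0; pred: 62+0-31=31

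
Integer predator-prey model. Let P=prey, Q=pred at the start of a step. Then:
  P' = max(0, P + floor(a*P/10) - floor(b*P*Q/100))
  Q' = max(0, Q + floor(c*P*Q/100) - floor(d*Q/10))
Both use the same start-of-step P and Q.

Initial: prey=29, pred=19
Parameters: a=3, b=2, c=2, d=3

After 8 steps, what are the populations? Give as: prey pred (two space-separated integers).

Step 1: prey: 29+8-11=26; pred: 19+11-5=25
Step 2: prey: 26+7-13=20; pred: 25+13-7=31
Step 3: prey: 20+6-12=14; pred: 31+12-9=34
Step 4: prey: 14+4-9=9; pred: 34+9-10=33
Step 5: prey: 9+2-5=6; pred: 33+5-9=29
Step 6: prey: 6+1-3=4; pred: 29+3-8=24
Step 7: prey: 4+1-1=4; pred: 24+1-7=18
Step 8: prey: 4+1-1=4; pred: 18+1-5=14

Answer: 4 14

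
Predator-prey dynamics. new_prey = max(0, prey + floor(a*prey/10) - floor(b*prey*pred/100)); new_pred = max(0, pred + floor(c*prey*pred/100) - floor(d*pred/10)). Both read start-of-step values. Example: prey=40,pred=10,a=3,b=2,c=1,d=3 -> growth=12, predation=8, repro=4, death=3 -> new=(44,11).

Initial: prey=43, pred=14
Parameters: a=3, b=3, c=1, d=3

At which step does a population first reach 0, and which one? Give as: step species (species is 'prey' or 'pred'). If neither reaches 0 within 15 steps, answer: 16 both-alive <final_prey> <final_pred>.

Answer: 16 both-alive 27 6

Derivation:
Step 1: prey: 43+12-18=37; pred: 14+6-4=16
Step 2: prey: 37+11-17=31; pred: 16+5-4=17
Step 3: prey: 31+9-15=25; pred: 17+5-5=17
Step 4: prey: 25+7-12=20; pred: 17+4-5=16
Step 5: prey: 20+6-9=17; pred: 16+3-4=15
Step 6: prey: 17+5-7=15; pred: 15+2-4=13
Step 7: prey: 15+4-5=14; pred: 13+1-3=11
Step 8: prey: 14+4-4=14; pred: 11+1-3=9
Step 9: prey: 14+4-3=15; pred: 9+1-2=8
Step 10: prey: 15+4-3=16; pred: 8+1-2=7
Step 11: prey: 16+4-3=17; pred: 7+1-2=6
Step 12: prey: 17+5-3=19; pred: 6+1-1=6
Step 13: prey: 19+5-3=21; pred: 6+1-1=6
Step 14: prey: 21+6-3=24; pred: 6+1-1=6
Step 15: prey: 24+7-4=27; pred: 6+1-1=6
No extinction within 15 steps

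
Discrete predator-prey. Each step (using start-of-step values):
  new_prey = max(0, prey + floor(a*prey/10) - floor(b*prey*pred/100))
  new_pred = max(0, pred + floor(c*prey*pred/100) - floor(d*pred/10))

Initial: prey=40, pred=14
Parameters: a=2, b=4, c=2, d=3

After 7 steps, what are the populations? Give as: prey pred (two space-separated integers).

Step 1: prey: 40+8-22=26; pred: 14+11-4=21
Step 2: prey: 26+5-21=10; pred: 21+10-6=25
Step 3: prey: 10+2-10=2; pred: 25+5-7=23
Step 4: prey: 2+0-1=1; pred: 23+0-6=17
Step 5: prey: 1+0-0=1; pred: 17+0-5=12
Step 6: prey: 1+0-0=1; pred: 12+0-3=9
Step 7: prey: 1+0-0=1; pred: 9+0-2=7

Answer: 1 7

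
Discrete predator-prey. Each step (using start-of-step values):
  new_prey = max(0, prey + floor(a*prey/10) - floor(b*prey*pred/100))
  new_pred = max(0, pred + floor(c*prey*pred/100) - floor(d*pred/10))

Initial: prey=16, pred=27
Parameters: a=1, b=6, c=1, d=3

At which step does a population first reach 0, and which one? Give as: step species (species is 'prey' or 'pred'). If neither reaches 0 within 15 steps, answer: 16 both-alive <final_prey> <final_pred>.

Step 1: prey: 16+1-25=0; pred: 27+4-8=23
First extinction: prey at step 1

Answer: 1 prey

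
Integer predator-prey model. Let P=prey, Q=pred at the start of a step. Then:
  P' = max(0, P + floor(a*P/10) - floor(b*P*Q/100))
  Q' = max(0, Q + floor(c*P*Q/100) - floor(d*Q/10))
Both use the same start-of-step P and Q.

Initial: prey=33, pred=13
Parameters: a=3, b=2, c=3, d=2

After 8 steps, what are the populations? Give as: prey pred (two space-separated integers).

Answer: 0 36

Derivation:
Step 1: prey: 33+9-8=34; pred: 13+12-2=23
Step 2: prey: 34+10-15=29; pred: 23+23-4=42
Step 3: prey: 29+8-24=13; pred: 42+36-8=70
Step 4: prey: 13+3-18=0; pred: 70+27-14=83
Step 5: prey: 0+0-0=0; pred: 83+0-16=67
Step 6: prey: 0+0-0=0; pred: 67+0-13=54
Step 7: prey: 0+0-0=0; pred: 54+0-10=44
Step 8: prey: 0+0-0=0; pred: 44+0-8=36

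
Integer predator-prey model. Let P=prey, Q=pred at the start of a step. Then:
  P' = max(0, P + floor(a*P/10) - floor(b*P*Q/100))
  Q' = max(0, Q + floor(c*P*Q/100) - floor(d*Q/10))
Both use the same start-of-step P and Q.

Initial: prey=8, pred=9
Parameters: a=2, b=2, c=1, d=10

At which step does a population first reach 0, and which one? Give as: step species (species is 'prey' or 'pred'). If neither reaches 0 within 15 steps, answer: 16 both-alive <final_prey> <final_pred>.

Step 1: prey: 8+1-1=8; pred: 9+0-9=0
First extinction: pred at step 1

Answer: 1 pred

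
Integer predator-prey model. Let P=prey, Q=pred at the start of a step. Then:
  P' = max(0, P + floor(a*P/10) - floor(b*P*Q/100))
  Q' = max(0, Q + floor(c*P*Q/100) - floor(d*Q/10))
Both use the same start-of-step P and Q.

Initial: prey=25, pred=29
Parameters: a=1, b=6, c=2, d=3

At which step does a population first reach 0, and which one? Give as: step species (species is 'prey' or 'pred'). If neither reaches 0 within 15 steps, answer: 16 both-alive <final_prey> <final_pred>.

Answer: 1 prey

Derivation:
Step 1: prey: 25+2-43=0; pred: 29+14-8=35
First extinction: prey at step 1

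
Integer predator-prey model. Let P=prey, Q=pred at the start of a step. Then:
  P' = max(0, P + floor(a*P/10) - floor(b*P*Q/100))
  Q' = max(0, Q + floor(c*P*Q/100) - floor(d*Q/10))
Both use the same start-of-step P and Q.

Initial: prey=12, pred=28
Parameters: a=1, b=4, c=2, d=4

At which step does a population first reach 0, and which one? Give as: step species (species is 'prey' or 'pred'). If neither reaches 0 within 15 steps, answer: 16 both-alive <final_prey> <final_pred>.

Answer: 1 prey

Derivation:
Step 1: prey: 12+1-13=0; pred: 28+6-11=23
First extinction: prey at step 1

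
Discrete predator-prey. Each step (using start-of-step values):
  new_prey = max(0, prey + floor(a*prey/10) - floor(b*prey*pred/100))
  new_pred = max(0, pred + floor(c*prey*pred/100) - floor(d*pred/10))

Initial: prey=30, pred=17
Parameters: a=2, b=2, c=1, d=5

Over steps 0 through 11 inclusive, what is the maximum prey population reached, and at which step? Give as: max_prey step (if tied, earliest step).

Step 1: prey: 30+6-10=26; pred: 17+5-8=14
Step 2: prey: 26+5-7=24; pred: 14+3-7=10
Step 3: prey: 24+4-4=24; pred: 10+2-5=7
Step 4: prey: 24+4-3=25; pred: 7+1-3=5
Step 5: prey: 25+5-2=28; pred: 5+1-2=4
Step 6: prey: 28+5-2=31; pred: 4+1-2=3
Step 7: prey: 31+6-1=36; pred: 3+0-1=2
Step 8: prey: 36+7-1=42; pred: 2+0-1=1
Step 9: prey: 42+8-0=50; pred: 1+0-0=1
Step 10: prey: 50+10-1=59; pred: 1+0-0=1
Step 11: prey: 59+11-1=69; pred: 1+0-0=1
Max prey = 69 at step 11

Answer: 69 11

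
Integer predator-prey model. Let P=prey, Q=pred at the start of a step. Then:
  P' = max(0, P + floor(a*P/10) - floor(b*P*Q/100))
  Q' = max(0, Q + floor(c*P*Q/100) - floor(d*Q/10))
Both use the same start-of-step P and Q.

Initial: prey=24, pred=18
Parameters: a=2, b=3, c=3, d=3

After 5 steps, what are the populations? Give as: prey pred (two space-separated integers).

Answer: 1 14

Derivation:
Step 1: prey: 24+4-12=16; pred: 18+12-5=25
Step 2: prey: 16+3-12=7; pred: 25+12-7=30
Step 3: prey: 7+1-6=2; pred: 30+6-9=27
Step 4: prey: 2+0-1=1; pred: 27+1-8=20
Step 5: prey: 1+0-0=1; pred: 20+0-6=14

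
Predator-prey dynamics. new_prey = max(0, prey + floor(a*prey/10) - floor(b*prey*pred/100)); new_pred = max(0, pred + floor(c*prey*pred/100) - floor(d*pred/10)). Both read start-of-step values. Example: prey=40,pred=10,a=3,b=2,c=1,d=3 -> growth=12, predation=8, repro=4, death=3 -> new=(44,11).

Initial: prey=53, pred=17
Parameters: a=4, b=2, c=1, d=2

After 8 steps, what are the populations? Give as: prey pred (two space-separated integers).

Step 1: prey: 53+21-18=56; pred: 17+9-3=23
Step 2: prey: 56+22-25=53; pred: 23+12-4=31
Step 3: prey: 53+21-32=42; pred: 31+16-6=41
Step 4: prey: 42+16-34=24; pred: 41+17-8=50
Step 5: prey: 24+9-24=9; pred: 50+12-10=52
Step 6: prey: 9+3-9=3; pred: 52+4-10=46
Step 7: prey: 3+1-2=2; pred: 46+1-9=38
Step 8: prey: 2+0-1=1; pred: 38+0-7=31

Answer: 1 31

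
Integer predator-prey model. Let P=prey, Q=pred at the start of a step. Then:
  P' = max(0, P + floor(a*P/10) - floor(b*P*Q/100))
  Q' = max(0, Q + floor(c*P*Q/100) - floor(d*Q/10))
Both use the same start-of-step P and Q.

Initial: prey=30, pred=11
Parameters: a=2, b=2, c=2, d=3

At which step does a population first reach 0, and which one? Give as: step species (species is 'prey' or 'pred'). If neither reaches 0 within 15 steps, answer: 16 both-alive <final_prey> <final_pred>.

Answer: 16 both-alive 3 3

Derivation:
Step 1: prey: 30+6-6=30; pred: 11+6-3=14
Step 2: prey: 30+6-8=28; pred: 14+8-4=18
Step 3: prey: 28+5-10=23; pred: 18+10-5=23
Step 4: prey: 23+4-10=17; pred: 23+10-6=27
Step 5: prey: 17+3-9=11; pred: 27+9-8=28
Step 6: prey: 11+2-6=7; pred: 28+6-8=26
Step 7: prey: 7+1-3=5; pred: 26+3-7=22
Step 8: prey: 5+1-2=4; pred: 22+2-6=18
Step 9: prey: 4+0-1=3; pred: 18+1-5=14
Step 10: prey: 3+0-0=3; pred: 14+0-4=10
Step 11: prey: 3+0-0=3; pred: 10+0-3=7
Step 12: prey: 3+0-0=3; pred: 7+0-2=5
Step 13: prey: 3+0-0=3; pred: 5+0-1=4
Step 14: prey: 3+0-0=3; pred: 4+0-1=3
Step 15: prey: 3+0-0=3; pred: 3+0-0=3
No extinction within 15 steps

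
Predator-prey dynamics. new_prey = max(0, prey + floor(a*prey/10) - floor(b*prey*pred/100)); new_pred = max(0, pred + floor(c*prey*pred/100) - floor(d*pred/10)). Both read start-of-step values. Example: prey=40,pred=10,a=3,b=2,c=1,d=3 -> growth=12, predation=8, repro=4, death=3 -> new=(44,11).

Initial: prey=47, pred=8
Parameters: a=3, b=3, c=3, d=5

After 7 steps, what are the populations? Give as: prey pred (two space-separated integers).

Step 1: prey: 47+14-11=50; pred: 8+11-4=15
Step 2: prey: 50+15-22=43; pred: 15+22-7=30
Step 3: prey: 43+12-38=17; pred: 30+38-15=53
Step 4: prey: 17+5-27=0; pred: 53+27-26=54
Step 5: prey: 0+0-0=0; pred: 54+0-27=27
Step 6: prey: 0+0-0=0; pred: 27+0-13=14
Step 7: prey: 0+0-0=0; pred: 14+0-7=7

Answer: 0 7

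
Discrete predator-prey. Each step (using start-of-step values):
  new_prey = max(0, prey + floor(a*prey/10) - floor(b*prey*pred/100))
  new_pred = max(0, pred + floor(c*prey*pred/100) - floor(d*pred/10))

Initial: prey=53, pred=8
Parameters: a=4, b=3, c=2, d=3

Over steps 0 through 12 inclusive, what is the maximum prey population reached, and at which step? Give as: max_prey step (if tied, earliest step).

Answer: 62 1

Derivation:
Step 1: prey: 53+21-12=62; pred: 8+8-2=14
Step 2: prey: 62+24-26=60; pred: 14+17-4=27
Step 3: prey: 60+24-48=36; pred: 27+32-8=51
Step 4: prey: 36+14-55=0; pred: 51+36-15=72
Step 5: prey: 0+0-0=0; pred: 72+0-21=51
Step 6: prey: 0+0-0=0; pred: 51+0-15=36
Step 7: prey: 0+0-0=0; pred: 36+0-10=26
Step 8: prey: 0+0-0=0; pred: 26+0-7=19
Step 9: prey: 0+0-0=0; pred: 19+0-5=14
Step 10: prey: 0+0-0=0; pred: 14+0-4=10
Step 11: prey: 0+0-0=0; pred: 10+0-3=7
Step 12: prey: 0+0-0=0; pred: 7+0-2=5
Max prey = 62 at step 1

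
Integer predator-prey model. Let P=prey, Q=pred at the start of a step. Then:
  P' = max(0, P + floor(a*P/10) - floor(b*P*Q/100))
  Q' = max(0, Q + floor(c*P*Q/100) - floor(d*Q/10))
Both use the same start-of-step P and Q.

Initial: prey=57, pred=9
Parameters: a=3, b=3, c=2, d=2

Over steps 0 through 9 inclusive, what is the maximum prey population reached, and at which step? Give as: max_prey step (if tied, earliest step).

Answer: 59 1

Derivation:
Step 1: prey: 57+17-15=59; pred: 9+10-1=18
Step 2: prey: 59+17-31=45; pred: 18+21-3=36
Step 3: prey: 45+13-48=10; pred: 36+32-7=61
Step 4: prey: 10+3-18=0; pred: 61+12-12=61
Step 5: prey: 0+0-0=0; pred: 61+0-12=49
Step 6: prey: 0+0-0=0; pred: 49+0-9=40
Step 7: prey: 0+0-0=0; pred: 40+0-8=32
Step 8: prey: 0+0-0=0; pred: 32+0-6=26
Step 9: prey: 0+0-0=0; pred: 26+0-5=21
Max prey = 59 at step 1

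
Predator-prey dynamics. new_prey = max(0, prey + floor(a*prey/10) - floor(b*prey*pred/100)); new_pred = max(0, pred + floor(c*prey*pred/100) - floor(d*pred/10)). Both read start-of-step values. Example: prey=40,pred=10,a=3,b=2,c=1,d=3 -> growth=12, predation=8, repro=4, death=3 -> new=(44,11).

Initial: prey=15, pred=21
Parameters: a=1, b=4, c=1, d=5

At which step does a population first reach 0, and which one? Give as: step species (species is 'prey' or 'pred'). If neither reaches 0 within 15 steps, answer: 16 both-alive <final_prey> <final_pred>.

Answer: 16 both-alive 2 1

Derivation:
Step 1: prey: 15+1-12=4; pred: 21+3-10=14
Step 2: prey: 4+0-2=2; pred: 14+0-7=7
Step 3: prey: 2+0-0=2; pred: 7+0-3=4
Step 4: prey: 2+0-0=2; pred: 4+0-2=2
Step 5: prey: 2+0-0=2; pred: 2+0-1=1
Step 6: prey: 2+0-0=2; pred: 1+0-0=1
Steps 7-15: state stable at prey=2, pred=1 (no change)
No extinction within 15 steps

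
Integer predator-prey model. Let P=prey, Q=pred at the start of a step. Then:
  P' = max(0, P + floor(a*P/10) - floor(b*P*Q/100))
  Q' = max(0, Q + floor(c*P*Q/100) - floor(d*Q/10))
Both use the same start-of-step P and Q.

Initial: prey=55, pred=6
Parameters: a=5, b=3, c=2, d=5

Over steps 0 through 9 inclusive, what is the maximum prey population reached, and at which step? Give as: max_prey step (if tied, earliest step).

Step 1: prey: 55+27-9=73; pred: 6+6-3=9
Step 2: prey: 73+36-19=90; pred: 9+13-4=18
Step 3: prey: 90+45-48=87; pred: 18+32-9=41
Step 4: prey: 87+43-107=23; pred: 41+71-20=92
Step 5: prey: 23+11-63=0; pred: 92+42-46=88
Step 6: prey: 0+0-0=0; pred: 88+0-44=44
Step 7: prey: 0+0-0=0; pred: 44+0-22=22
Step 8: prey: 0+0-0=0; pred: 22+0-11=11
Step 9: prey: 0+0-0=0; pred: 11+0-5=6
Max prey = 90 at step 2

Answer: 90 2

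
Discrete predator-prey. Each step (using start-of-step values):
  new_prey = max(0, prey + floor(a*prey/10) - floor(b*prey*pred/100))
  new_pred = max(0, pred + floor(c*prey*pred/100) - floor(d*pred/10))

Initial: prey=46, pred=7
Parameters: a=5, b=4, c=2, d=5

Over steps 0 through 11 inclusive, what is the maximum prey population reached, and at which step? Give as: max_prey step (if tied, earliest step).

Answer: 63 2

Derivation:
Step 1: prey: 46+23-12=57; pred: 7+6-3=10
Step 2: prey: 57+28-22=63; pred: 10+11-5=16
Step 3: prey: 63+31-40=54; pred: 16+20-8=28
Step 4: prey: 54+27-60=21; pred: 28+30-14=44
Step 5: prey: 21+10-36=0; pred: 44+18-22=40
Step 6: prey: 0+0-0=0; pred: 40+0-20=20
Step 7: prey: 0+0-0=0; pred: 20+0-10=10
Step 8: prey: 0+0-0=0; pred: 10+0-5=5
Step 9: prey: 0+0-0=0; pred: 5+0-2=3
Step 10: prey: 0+0-0=0; pred: 3+0-1=2
Step 11: prey: 0+0-0=0; pred: 2+0-1=1
Max prey = 63 at step 2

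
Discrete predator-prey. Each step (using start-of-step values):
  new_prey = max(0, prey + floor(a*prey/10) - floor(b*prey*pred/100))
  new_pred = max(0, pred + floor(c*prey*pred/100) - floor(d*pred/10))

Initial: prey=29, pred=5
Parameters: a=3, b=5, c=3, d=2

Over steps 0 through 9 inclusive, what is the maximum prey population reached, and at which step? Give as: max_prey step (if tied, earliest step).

Step 1: prey: 29+8-7=30; pred: 5+4-1=8
Step 2: prey: 30+9-12=27; pred: 8+7-1=14
Step 3: prey: 27+8-18=17; pred: 14+11-2=23
Step 4: prey: 17+5-19=3; pred: 23+11-4=30
Step 5: prey: 3+0-4=0; pred: 30+2-6=26
Step 6: prey: 0+0-0=0; pred: 26+0-5=21
Step 7: prey: 0+0-0=0; pred: 21+0-4=17
Step 8: prey: 0+0-0=0; pred: 17+0-3=14
Step 9: prey: 0+0-0=0; pred: 14+0-2=12
Max prey = 30 at step 1

Answer: 30 1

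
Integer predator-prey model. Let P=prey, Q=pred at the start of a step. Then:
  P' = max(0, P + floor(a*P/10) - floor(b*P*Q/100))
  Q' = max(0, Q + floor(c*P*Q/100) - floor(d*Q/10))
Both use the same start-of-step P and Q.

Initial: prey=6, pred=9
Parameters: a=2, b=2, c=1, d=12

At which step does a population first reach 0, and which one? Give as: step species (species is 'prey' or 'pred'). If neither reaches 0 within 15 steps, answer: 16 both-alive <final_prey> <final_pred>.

Answer: 1 pred

Derivation:
Step 1: prey: 6+1-1=6; pred: 9+0-10=0
First extinction: pred at step 1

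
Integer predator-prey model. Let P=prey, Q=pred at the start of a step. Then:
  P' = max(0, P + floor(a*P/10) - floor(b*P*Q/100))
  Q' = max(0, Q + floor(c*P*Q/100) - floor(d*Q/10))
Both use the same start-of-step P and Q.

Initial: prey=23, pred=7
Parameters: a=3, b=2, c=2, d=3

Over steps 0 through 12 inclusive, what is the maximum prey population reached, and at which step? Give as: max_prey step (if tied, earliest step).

Answer: 34 4

Derivation:
Step 1: prey: 23+6-3=26; pred: 7+3-2=8
Step 2: prey: 26+7-4=29; pred: 8+4-2=10
Step 3: prey: 29+8-5=32; pred: 10+5-3=12
Step 4: prey: 32+9-7=34; pred: 12+7-3=16
Step 5: prey: 34+10-10=34; pred: 16+10-4=22
Step 6: prey: 34+10-14=30; pred: 22+14-6=30
Step 7: prey: 30+9-18=21; pred: 30+18-9=39
Step 8: prey: 21+6-16=11; pred: 39+16-11=44
Step 9: prey: 11+3-9=5; pred: 44+9-13=40
Step 10: prey: 5+1-4=2; pred: 40+4-12=32
Step 11: prey: 2+0-1=1; pred: 32+1-9=24
Step 12: prey: 1+0-0=1; pred: 24+0-7=17
Max prey = 34 at step 4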